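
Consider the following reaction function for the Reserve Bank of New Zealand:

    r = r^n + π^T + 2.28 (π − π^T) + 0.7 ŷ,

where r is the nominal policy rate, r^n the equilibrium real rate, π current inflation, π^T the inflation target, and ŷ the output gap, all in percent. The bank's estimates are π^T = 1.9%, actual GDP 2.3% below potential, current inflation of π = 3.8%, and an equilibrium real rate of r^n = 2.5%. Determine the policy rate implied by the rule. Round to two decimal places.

Output 2.3% below potential → ŷ = -2.3.
r = 2.5 + 1.9 + 2.28 × (3.8 − 1.9) + 0.7 × (-2.3)
   = 2.5 + 1.9 + 4.332 − 1.61 = 7.12

7.12%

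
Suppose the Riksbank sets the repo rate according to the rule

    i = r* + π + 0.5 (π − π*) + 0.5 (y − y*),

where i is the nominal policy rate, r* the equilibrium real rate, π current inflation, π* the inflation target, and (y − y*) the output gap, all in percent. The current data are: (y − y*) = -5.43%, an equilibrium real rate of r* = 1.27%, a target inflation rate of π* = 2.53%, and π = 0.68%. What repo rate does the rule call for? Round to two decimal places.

i = 1.27 + 0.68 + 0.5 × (0.68 − 2.53) + 0.5 × (-5.43)
   = 1.27 + 0.68 − 0.925 − 2.715 = -1.69

-1.69%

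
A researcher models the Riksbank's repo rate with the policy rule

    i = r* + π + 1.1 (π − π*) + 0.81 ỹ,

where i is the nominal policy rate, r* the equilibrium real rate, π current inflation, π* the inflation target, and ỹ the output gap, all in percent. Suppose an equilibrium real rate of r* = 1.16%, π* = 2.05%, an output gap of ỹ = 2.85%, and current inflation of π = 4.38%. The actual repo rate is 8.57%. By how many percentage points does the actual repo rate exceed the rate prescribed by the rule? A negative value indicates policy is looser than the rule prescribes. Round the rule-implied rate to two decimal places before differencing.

-1.84 pp

i = 1.16 + 4.38 + 1.1 × (4.38 − 2.05) + 0.81 × 2.85
   = 1.16 + 4.38 + 2.563 + 2.3085 = 10.41
Deviation = 8.57 − 10.41 = -1.84 pp.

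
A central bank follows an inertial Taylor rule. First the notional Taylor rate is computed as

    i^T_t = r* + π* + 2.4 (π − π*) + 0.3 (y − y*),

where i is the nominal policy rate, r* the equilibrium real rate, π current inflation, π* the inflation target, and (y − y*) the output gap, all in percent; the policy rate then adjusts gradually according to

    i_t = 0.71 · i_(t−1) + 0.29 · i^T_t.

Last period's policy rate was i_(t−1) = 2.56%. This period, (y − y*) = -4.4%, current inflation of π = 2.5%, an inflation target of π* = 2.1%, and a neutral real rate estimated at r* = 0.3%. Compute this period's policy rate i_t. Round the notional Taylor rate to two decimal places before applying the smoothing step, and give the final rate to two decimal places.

2.41%

i^T_t = 0.3 + 2.1 + 2.4 × (2.5 − 2.1) + 0.3 × (-4.4)
   = 0.3 + 2.1 + 0.96 − 1.32 = 2.04
i_t = 0.71 × 2.56 + 0.29 × 2.04 = 1.8176 + 0.5916 = 2.41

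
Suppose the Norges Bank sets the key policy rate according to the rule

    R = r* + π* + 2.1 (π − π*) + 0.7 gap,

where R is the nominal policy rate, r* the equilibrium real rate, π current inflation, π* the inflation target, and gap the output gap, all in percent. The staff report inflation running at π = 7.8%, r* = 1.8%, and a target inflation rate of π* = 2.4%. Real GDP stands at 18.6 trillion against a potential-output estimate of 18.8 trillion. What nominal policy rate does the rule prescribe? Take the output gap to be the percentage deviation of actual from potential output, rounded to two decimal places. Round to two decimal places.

Output gap = 100 × (18.6 − 18.8) / 18.8 = -1.06%.
R = 1.80 + 2.40 + 2.1 × (7.80 − 2.40) + 0.7 × (-1.06)
   = 1.80 + 2.4 + 11.34 − 0.742 = 14.80

14.80%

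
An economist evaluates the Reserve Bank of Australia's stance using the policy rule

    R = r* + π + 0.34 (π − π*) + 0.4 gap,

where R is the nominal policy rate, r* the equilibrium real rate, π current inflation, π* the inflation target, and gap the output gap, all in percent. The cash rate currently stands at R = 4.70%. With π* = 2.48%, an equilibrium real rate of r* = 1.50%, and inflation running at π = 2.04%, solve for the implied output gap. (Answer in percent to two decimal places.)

3.27%

0.4 gap = 4.70 − 1.50 − 2.04 − 0.34 × (2.04 − 2.48) = 1.3096
gap = 1.3096 / 0.4 = 3.27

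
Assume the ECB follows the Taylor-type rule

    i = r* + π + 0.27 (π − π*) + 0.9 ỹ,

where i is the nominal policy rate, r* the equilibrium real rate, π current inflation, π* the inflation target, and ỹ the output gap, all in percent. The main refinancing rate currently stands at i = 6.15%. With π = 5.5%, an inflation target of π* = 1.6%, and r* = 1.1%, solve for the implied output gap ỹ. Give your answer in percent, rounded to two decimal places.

0.9 ỹ = 6.15 − 1.1 − 5.5 − 0.27 × (5.5 − 1.6) = -1.503
ỹ = -1.503 / 0.9 = -1.67

-1.67%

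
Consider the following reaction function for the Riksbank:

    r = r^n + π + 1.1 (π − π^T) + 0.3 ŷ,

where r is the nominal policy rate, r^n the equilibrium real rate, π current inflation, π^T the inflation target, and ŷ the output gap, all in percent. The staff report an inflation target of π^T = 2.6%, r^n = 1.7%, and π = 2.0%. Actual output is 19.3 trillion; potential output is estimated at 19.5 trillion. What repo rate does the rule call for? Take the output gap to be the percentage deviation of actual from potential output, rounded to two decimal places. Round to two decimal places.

2.73%

Output gap = 100 × (19.3 − 19.5) / 19.5 = -1.03%.
r = 1.70 + 2.00 + 1.1 × (2.00 − 2.60) + 0.3 × (-1.03)
   = 1.70 + 2 − 0.66 − 0.309 = 2.73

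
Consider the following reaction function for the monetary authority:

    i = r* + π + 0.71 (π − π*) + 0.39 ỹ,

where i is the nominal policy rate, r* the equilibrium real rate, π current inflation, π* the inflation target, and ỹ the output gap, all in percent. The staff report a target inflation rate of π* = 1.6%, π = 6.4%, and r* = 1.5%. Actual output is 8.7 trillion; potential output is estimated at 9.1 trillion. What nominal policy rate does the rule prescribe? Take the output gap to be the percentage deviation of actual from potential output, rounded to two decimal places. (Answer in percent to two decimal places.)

9.59%

Output gap = 100 × (8.7 − 9.1) / 9.1 = -4.40%.
i = 1.50 + 6.40 + 0.71 × (6.40 − 1.60) + 0.39 × (-4.40)
   = 1.50 + 6.4 + 3.408 − 1.716 = 9.59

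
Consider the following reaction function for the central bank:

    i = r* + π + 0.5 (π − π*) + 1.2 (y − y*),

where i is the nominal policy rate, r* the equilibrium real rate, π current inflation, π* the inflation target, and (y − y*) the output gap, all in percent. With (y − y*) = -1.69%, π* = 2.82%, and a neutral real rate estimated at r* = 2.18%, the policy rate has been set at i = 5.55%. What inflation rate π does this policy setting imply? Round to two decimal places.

Collecting π: i = r* + (1 + 0.5) π − 0.5 π* + 1.2 (y − y*)
1.5 π = 5.55 − 2.18 + 0.5 × 2.82 − 1.2 × (-1.69) = 6.808
π = 6.808 / 1.5 = 4.54

4.54%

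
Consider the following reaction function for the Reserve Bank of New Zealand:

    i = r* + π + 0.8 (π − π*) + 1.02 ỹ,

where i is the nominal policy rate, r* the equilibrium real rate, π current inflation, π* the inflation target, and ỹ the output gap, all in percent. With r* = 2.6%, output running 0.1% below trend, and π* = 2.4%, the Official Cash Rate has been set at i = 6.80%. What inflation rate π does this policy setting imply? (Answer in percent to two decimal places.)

3.46%

Output 0.1% below potential → ỹ = -0.1.
Collecting π: i = r* + (1 + 0.8) π − 0.8 π* + 1.02 ỹ
1.8 π = 6.80 − 2.6 + 0.8 × 2.4 − 1.02 × (-0.1) = 6.222
π = 6.222 / 1.8 = 3.46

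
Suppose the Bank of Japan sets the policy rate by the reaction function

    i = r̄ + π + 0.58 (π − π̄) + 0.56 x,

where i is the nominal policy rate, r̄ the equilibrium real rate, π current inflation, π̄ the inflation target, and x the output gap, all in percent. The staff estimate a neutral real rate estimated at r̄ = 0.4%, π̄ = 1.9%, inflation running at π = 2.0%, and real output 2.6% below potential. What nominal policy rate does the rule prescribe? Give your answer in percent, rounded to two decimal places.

1.00%

Output 2.6% below potential → x = -2.6.
i = 0.4 + 2.0 + 0.58 × (2.0 − 1.9) + 0.56 × (-2.6)
   = 0.4 + 2 + 0.058 − 1.456 = 1.00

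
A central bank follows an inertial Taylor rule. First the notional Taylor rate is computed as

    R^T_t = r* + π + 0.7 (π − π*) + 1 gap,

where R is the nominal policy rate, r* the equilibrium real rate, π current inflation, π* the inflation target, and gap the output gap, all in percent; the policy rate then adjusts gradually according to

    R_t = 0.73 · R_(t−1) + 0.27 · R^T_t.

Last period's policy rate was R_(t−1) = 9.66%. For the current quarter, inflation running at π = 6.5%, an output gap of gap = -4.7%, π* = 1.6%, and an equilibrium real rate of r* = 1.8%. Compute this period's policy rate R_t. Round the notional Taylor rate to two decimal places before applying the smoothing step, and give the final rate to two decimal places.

R^T_t = 1.8 + 6.5 + 0.7 × (6.5 − 1.6) + 1 × (-4.7)
   = 1.8 + 6.5 + 3.43 − 4.7 = 7.03
R_t = 0.73 × 9.66 + 0.27 × 7.03 = 7.0518 + 1.8981 = 8.95

8.95%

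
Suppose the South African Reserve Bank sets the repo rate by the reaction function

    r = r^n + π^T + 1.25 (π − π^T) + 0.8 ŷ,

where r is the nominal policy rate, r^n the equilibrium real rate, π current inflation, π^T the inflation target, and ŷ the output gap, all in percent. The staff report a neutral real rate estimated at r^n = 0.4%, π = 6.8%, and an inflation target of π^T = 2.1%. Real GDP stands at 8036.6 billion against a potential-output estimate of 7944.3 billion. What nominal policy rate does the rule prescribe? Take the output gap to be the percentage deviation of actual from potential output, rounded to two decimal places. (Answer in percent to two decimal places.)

Output gap = 100 × (8036.6 − 7944.3) / 7944.3 = 1.16%.
r = 0.40 + 2.10 + 1.25 × (6.80 − 2.10) + 0.8 × 1.16
   = 0.40 + 2.1 + 5.875 + 0.928 = 9.30

9.30%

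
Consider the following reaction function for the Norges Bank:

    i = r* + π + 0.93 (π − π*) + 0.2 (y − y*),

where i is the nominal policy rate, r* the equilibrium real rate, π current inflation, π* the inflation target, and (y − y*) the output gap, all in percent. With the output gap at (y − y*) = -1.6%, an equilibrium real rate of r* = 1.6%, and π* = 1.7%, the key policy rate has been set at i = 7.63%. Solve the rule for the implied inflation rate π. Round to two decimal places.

Collecting π: i = r* + (1 + 0.93) π − 0.93 π* + 0.2 (y − y*)
1.93 π = 7.63 − 1.6 + 0.93 × 1.7 − 0.2 × (-1.6) = 7.931
π = 7.931 / 1.93 = 4.11

4.11%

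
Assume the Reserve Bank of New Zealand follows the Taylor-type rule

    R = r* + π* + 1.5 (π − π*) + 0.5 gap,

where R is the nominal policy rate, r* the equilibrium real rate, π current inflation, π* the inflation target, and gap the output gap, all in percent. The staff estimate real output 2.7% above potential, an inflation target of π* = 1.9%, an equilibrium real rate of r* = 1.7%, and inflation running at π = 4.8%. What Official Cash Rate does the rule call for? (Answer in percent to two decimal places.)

Output 2.7% above potential → gap = 2.7.
R = 1.7 + 1.9 + 1.5 × (4.8 − 1.9) + 0.5 × 2.7
   = 1.7 + 1.9 + 4.35 + 1.35 = 9.30

9.30%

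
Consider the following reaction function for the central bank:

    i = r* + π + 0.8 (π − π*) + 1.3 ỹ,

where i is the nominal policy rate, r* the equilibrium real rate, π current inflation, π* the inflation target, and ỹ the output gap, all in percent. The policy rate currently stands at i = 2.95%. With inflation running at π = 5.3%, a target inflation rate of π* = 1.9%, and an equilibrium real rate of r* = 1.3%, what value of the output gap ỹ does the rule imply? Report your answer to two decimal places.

-4.90%

1.3 ỹ = 2.95 − 1.3 − 5.3 − 0.8 × (5.3 − 1.9) = -6.37
ỹ = -6.37 / 1.3 = -4.90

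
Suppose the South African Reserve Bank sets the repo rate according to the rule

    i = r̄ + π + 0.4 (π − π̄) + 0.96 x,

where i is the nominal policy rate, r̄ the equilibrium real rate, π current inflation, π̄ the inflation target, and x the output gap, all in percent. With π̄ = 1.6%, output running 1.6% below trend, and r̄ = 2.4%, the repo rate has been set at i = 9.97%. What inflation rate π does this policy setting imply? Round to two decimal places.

6.96%

Output 1.6% below potential → x = -1.6.
Collecting π: i = r̄ + (1 + 0.4) π − 0.4 π̄ + 0.96 x
1.4 π = 9.97 − 2.4 + 0.4 × 1.6 − 0.96 × (-1.6) = 9.746
π = 9.746 / 1.4 = 6.96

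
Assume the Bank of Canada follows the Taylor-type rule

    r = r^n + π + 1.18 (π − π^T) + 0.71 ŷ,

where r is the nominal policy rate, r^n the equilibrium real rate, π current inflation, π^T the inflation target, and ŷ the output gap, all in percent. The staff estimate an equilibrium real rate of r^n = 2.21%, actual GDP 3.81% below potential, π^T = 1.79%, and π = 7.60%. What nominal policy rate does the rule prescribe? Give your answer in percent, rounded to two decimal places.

13.96%

Output 3.81% below potential → ŷ = -3.81.
r = 2.21 + 7.60 + 1.18 × (7.60 − 1.79) + 0.71 × (-3.81)
   = 2.21 + 7.6 + 6.8558 − 2.7051 = 13.96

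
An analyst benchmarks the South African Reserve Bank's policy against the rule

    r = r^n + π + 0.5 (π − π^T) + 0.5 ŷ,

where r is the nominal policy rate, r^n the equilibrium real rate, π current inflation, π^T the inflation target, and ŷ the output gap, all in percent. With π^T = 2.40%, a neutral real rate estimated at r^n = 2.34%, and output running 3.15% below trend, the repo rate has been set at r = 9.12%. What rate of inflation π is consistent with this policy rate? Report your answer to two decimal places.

6.37%

Output 3.15% below potential → ŷ = -3.15.
Collecting π: r = r^n + (1 + 0.5) π − 0.5 π^T + 0.5 ŷ
1.5 π = 9.12 − 2.34 + 0.5 × 2.40 − 0.5 × (-3.15) = 9.555
π = 9.555 / 1.5 = 6.37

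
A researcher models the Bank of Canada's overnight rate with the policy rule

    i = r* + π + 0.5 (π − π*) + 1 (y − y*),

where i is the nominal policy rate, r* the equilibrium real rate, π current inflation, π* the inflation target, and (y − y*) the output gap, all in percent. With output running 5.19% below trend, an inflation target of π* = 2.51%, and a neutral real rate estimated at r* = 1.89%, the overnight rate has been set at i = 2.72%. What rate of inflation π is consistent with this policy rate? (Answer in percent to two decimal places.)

4.85%

Output 5.19% below potential → (y − y*) = -5.19.
Collecting π: i = r* + (1 + 0.5) π − 0.5 π* + 1 (y − y*)
1.5 π = 2.72 − 1.89 + 0.5 × 2.51 − 1 × (-5.19) = 7.275
π = 7.275 / 1.5 = 4.85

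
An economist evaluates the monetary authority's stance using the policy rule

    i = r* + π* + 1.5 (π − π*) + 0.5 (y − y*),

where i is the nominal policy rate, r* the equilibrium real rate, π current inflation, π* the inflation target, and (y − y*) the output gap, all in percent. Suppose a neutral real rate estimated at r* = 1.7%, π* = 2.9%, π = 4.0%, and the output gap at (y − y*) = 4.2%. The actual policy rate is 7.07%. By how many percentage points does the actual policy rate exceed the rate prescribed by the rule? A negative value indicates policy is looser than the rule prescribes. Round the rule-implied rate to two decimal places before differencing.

-1.28 pp

i = 1.7 + 2.9 + 1.5 × (4.0 − 2.9) + 0.5 × 4.2
   = 1.7 + 2.9 + 1.65 + 2.1 = 8.35
Deviation = 7.07 − 8.35 = -1.28 pp.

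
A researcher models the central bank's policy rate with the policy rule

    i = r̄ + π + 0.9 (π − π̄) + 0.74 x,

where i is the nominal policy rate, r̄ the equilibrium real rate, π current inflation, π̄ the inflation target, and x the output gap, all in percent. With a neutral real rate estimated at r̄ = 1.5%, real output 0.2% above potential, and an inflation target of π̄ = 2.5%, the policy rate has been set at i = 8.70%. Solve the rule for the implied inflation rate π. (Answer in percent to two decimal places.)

Output 0.2% above potential → x = 0.2.
Collecting π: i = r̄ + (1 + 0.9) π − 0.9 π̄ + 0.74 x
1.9 π = 8.70 − 1.5 + 0.9 × 2.5 − 0.74 × 0.2 = 9.302
π = 9.302 / 1.9 = 4.90

4.90%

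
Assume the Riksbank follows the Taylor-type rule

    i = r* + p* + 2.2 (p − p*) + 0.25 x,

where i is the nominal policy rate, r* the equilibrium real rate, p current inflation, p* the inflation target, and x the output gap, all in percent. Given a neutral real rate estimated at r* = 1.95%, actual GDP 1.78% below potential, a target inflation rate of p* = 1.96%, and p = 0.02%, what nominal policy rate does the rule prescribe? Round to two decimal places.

Output 1.78% below potential → x = -1.78.
i = 1.95 + 1.96 + 2.2 × (0.02 − 1.96) + 0.25 × (-1.78)
   = 1.95 + 1.96 − 4.268 − 0.445 = -0.80

-0.80%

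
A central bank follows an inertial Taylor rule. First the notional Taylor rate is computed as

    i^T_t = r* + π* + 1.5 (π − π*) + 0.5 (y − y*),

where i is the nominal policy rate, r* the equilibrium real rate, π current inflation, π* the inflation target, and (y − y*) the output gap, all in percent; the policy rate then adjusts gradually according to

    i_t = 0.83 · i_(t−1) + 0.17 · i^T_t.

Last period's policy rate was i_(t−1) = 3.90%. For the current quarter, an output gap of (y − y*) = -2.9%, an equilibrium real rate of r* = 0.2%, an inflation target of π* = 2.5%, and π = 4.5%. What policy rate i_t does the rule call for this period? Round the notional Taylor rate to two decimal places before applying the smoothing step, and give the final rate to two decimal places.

3.96%

i^T_t = 0.2 + 2.5 + 1.5 × (4.5 − 2.5) + 0.5 × (-2.9)
   = 0.2 + 2.5 + 3 − 1.45 = 4.25
i_t = 0.83 × 3.90 + 0.17 × 4.25 = 3.237 + 0.7225 = 3.96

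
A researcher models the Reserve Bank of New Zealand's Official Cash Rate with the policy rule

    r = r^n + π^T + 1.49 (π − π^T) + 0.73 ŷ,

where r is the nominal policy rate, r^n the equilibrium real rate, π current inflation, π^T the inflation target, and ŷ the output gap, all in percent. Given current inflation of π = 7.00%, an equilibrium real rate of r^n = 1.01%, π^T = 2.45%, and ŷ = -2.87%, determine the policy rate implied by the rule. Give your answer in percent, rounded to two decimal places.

r = 1.01 + 2.45 + 1.49 × (7.00 − 2.45) + 0.73 × (-2.87)
   = 1.01 + 2.45 + 6.7795 − 2.0951 = 8.14

8.14%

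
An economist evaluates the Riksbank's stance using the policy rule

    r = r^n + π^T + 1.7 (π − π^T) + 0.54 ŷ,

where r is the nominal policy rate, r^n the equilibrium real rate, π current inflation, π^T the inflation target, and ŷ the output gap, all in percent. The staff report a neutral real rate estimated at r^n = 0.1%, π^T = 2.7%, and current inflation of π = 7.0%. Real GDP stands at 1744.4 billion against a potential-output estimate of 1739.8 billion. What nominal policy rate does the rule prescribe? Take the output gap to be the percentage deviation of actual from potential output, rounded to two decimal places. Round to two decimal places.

Output gap = 100 × (1744.4 − 1739.8) / 1739.8 = 0.26%.
r = 0.10 + 2.70 + 1.7 × (7.00 − 2.70) + 0.54 × 0.26
   = 0.10 + 2.7 + 7.31 + 0.1404 = 10.25

10.25%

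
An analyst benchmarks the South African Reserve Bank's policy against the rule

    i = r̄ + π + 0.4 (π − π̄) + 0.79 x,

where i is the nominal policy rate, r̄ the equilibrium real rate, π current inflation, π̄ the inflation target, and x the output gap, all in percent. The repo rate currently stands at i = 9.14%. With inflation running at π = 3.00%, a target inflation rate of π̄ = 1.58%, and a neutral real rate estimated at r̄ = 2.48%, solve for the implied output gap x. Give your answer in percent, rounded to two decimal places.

3.91%

0.79 x = 9.14 − 2.48 − 3.00 − 0.4 × (3.00 − 1.58) = 3.092
x = 3.092 / 0.79 = 3.91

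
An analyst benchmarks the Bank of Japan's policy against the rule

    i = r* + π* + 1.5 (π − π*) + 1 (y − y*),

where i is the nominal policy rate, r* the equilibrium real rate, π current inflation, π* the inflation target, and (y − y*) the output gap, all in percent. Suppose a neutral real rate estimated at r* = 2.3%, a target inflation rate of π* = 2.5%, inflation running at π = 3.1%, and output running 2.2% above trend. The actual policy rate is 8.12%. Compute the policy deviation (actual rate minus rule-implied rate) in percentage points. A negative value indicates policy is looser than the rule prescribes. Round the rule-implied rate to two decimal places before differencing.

0.22 pp

Output 2.2% above potential → (y − y*) = 2.2.
i = 2.3 + 2.5 + 1.5 × (3.1 − 2.5) + 1 × 2.2
   = 2.3 + 2.5 + 0.9 + 2.2 = 7.90
Deviation = 8.12 − 7.90 = 0.22 pp.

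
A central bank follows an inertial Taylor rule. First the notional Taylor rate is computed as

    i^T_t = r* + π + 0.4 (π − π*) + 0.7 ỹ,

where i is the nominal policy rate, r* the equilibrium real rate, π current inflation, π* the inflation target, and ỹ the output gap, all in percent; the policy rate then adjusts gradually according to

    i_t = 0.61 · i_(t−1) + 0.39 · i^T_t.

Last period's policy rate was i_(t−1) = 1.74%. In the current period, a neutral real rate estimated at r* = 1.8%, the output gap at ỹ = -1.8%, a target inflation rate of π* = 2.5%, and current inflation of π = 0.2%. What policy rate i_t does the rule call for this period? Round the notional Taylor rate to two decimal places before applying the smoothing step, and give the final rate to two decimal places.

i^T_t = 1.8 + 0.2 + 0.4 × (0.2 − 2.5) + 0.7 × (-1.8)
   = 1.8 + 0.2 − 0.92 − 1.26 = -0.18
i_t = 0.61 × 1.74 + 0.39 × (-0.18) = 1.0614 − 0.0702 = 0.99

0.99%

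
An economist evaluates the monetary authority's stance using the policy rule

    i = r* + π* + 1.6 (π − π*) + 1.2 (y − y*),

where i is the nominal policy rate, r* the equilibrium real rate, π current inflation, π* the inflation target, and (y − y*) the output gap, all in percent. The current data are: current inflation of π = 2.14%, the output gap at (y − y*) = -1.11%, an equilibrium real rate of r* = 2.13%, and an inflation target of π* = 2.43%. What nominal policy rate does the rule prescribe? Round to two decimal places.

2.76%

i = 2.13 + 2.43 + 1.6 × (2.14 − 2.43) + 1.2 × (-1.11)
   = 2.13 + 2.43 − 0.464 − 1.332 = 2.76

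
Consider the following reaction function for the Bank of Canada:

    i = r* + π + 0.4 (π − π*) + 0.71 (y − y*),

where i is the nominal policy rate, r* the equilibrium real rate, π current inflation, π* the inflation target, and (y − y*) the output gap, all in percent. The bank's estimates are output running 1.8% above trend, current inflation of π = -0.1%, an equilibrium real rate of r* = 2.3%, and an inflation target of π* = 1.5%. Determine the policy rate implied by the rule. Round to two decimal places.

Output 1.8% above potential → (y − y*) = 1.8.
i = 2.3 + (-0.1) + 0.4 × (-0.1 − 1.5) + 0.71 × 1.8
   = 2.3 − 0.1 − 0.64 + 1.278 = 2.84

2.84%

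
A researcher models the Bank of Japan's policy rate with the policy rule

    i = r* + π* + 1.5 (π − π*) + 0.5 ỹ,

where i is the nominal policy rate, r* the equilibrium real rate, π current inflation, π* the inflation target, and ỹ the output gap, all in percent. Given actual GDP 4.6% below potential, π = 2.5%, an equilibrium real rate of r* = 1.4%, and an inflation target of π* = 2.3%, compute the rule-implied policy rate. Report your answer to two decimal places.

1.70%

Output 4.6% below potential → ỹ = -4.6.
i = 1.4 + 2.3 + 1.5 × (2.5 − 2.3) + 0.5 × (-4.6)
   = 1.4 + 2.3 + 0.3 − 2.3 = 1.70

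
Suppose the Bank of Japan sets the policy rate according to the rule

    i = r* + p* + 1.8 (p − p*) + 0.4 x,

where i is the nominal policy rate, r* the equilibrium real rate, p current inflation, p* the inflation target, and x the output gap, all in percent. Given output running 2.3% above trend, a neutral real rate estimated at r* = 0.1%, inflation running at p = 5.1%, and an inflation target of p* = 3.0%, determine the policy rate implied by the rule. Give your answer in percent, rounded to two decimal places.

7.80%

Output 2.3% above potential → x = 2.3.
i = 0.1 + 3.0 + 1.8 × (5.1 − 3.0) + 0.4 × 2.3
   = 0.1 + 3 + 3.78 + 0.92 = 7.80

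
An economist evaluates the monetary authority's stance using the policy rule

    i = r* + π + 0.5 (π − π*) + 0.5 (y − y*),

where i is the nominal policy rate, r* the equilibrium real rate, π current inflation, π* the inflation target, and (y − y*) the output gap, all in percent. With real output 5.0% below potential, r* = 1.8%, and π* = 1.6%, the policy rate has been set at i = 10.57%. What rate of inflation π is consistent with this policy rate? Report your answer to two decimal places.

8.05%

Output 5.0% below potential → (y − y*) = -5.0.
Collecting π: i = r* + (1 + 0.5) π − 0.5 π* + 0.5 (y − y*)
1.5 π = 10.57 − 1.8 + 0.5 × 1.6 − 0.5 × (-5.0) = 12.07
π = 12.07 / 1.5 = 8.05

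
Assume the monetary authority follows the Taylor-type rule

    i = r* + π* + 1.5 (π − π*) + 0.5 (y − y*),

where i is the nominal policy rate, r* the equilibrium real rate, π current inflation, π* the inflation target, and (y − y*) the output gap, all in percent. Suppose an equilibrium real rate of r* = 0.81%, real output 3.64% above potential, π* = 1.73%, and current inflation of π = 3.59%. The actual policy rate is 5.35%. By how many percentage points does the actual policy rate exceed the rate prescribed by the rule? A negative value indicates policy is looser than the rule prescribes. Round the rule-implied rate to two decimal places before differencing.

Output 3.64% above potential → (y − y*) = 3.64.
i = 0.81 + 1.73 + 1.5 × (3.59 − 1.73) + 0.5 × 3.64
   = 0.81 + 1.73 + 2.79 + 1.82 = 7.15
Deviation = 5.35 − 7.15 = -1.80 pp.

-1.80 pp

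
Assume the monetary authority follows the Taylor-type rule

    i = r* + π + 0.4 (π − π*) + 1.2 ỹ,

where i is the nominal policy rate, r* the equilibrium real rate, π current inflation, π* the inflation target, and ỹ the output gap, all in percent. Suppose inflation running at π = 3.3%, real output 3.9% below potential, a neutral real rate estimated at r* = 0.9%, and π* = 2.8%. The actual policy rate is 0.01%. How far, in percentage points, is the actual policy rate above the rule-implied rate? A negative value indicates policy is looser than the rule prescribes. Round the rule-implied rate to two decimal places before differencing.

Output 3.9% below potential → ỹ = -3.9.
i = 0.9 + 3.3 + 0.4 × (3.3 − 2.8) + 1.2 × (-3.9)
   = 0.9 + 3.3 + 0.2 − 4.68 = -0.28
Deviation = 0.01 − (-0.28) = 0.29 pp.

0.29 pp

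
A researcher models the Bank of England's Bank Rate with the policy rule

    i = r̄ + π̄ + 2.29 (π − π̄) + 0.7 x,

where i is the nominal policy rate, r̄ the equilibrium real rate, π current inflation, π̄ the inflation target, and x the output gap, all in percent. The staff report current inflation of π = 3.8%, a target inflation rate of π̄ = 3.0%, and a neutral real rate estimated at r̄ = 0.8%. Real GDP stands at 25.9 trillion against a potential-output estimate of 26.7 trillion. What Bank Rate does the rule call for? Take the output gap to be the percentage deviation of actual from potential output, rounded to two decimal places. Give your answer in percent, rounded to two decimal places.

Output gap = 100 × (25.9 − 26.7) / 26.7 = -3.00%.
i = 0.80 + 3.00 + 2.29 × (3.80 − 3.00) + 0.7 × (-3.00)
   = 0.80 + 3 + 1.832 − 2.1 = 3.53

3.53%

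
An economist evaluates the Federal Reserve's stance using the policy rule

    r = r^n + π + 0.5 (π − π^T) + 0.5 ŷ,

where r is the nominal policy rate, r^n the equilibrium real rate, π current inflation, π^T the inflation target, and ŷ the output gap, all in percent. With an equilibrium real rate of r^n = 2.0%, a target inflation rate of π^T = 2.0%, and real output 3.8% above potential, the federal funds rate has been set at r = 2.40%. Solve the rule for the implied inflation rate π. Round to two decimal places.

Output 3.8% above potential → ŷ = 3.8.
Collecting π: r = r^n + (1 + 0.5) π − 0.5 π^T + 0.5 ŷ
1.5 π = 2.40 − 2.0 + 0.5 × 2.0 − 0.5 × 3.8 = -0.5
π = -0.5 / 1.5 = -0.33

-0.33%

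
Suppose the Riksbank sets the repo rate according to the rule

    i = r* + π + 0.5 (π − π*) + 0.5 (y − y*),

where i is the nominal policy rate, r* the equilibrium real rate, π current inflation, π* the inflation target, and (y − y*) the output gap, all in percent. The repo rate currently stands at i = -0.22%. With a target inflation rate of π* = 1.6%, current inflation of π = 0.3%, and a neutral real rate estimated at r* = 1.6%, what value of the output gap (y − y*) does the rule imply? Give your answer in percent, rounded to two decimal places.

-2.94%

0.5 (y − y*) = -0.22 − 1.6 − 0.3 − 0.5 × (0.3 − 1.6) = -1.47
(y − y*) = -1.47 / 0.5 = -2.94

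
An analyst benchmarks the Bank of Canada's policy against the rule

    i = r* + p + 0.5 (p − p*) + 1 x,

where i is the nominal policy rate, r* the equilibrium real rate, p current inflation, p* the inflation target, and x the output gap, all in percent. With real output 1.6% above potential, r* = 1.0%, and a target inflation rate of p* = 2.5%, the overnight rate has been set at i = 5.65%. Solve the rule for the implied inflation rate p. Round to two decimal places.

2.87%

Output 1.6% above potential → x = 1.6.
Collecting p: i = r* + (1 + 0.5) p − 0.5 p* + 1 x
1.5 p = 5.65 − 1.0 + 0.5 × 2.5 − 1 × 1.6 = 4.3
p = 4.3 / 1.5 = 2.87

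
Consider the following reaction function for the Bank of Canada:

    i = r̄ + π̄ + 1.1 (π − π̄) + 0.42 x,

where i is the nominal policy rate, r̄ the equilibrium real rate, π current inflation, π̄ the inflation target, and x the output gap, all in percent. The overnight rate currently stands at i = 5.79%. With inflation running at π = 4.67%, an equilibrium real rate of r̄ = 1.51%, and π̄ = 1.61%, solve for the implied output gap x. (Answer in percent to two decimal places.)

-1.66%

0.42 x = 5.79 − 1.51 − 1.61 − 1.1 × (4.67 − 1.61) = -0.696
x = -0.696 / 0.42 = -1.66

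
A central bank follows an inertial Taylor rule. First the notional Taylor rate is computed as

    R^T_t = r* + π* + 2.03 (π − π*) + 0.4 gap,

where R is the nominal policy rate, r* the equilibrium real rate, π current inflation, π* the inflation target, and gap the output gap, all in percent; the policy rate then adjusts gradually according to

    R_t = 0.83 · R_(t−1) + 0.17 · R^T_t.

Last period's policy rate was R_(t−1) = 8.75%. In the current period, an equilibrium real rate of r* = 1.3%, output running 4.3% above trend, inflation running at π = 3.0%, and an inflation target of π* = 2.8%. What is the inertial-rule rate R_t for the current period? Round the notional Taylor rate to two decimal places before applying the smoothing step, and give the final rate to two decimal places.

8.32%

Output 4.3% above potential → gap = 4.3.
R^T_t = 1.3 + 2.8 + 2.03 × (3.0 − 2.8) + 0.4 × 4.3
   = 1.3 + 2.8 + 0.406 + 1.72 = 6.23
R_t = 0.83 × 8.75 + 0.17 × 6.23 = 7.2625 + 1.0591 = 8.32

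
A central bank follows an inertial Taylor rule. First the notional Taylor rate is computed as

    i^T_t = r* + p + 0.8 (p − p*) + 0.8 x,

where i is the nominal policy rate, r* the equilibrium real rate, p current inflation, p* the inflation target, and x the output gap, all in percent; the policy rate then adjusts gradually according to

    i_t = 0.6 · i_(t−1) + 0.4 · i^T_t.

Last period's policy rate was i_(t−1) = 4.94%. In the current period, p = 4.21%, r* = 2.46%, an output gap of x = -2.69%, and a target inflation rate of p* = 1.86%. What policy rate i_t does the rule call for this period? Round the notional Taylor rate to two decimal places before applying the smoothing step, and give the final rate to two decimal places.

5.52%

i^T_t = 2.46 + 4.21 + 0.8 × (4.21 − 1.86) + 0.8 × (-2.69)
   = 2.46 + 4.21 + 1.88 − 2.152 = 6.40
i_t = 0.6 × 4.94 + 0.4 × 6.40 = 2.964 + 2.56 = 5.52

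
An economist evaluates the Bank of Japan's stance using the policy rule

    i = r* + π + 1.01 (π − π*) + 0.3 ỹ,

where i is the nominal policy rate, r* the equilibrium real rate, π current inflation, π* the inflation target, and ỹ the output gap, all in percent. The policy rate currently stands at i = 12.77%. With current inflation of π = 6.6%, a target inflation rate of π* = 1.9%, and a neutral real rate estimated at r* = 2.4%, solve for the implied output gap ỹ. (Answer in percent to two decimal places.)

0.3 ỹ = 12.77 − 2.4 − 6.6 − 1.01 × (6.6 − 1.9) = -0.977
ỹ = -0.977 / 0.3 = -3.26

-3.26%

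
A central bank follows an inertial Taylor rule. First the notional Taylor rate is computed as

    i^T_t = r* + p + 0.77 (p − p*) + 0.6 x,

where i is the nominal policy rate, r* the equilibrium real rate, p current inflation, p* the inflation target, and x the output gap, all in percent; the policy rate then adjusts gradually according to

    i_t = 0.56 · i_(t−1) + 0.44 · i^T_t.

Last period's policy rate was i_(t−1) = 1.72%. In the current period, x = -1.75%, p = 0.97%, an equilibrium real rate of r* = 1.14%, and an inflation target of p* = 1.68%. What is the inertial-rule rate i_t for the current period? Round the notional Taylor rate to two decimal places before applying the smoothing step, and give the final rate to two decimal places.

i^T_t = 1.14 + 0.97 + 0.77 × (0.97 − 1.68) + 0.6 × (-1.75)
   = 1.14 + 0.97 − 0.5467 − 1.05 = 0.51
i_t = 0.56 × 1.72 + 0.44 × 0.51 = 0.9632 + 0.2244 = 1.19

1.19%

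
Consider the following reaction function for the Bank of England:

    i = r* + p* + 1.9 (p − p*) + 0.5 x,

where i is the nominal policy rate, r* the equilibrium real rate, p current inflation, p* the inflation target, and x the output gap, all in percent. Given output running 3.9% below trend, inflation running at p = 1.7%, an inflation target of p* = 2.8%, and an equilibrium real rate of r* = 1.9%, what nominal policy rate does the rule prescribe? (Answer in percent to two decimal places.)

0.66%

Output 3.9% below potential → x = -3.9.
i = 1.9 + 2.8 + 1.9 × (1.7 − 2.8) + 0.5 × (-3.9)
   = 1.9 + 2.8 − 2.09 − 1.95 = 0.66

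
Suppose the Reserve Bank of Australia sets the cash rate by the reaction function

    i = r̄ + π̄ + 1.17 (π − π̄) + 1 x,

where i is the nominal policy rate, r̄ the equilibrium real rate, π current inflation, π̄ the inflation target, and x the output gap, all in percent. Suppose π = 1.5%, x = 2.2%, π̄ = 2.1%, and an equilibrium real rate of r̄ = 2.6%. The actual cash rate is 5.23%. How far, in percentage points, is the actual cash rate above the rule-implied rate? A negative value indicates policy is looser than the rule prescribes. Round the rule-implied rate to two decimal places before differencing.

i = 2.6 + 2.1 + 1.17 × (1.5 − 2.1) + 1 × 2.2
   = 2.6 + 2.1 − 0.702 + 2.2 = 6.20
Deviation = 5.23 − 6.20 = -0.97 pp.

-0.97 pp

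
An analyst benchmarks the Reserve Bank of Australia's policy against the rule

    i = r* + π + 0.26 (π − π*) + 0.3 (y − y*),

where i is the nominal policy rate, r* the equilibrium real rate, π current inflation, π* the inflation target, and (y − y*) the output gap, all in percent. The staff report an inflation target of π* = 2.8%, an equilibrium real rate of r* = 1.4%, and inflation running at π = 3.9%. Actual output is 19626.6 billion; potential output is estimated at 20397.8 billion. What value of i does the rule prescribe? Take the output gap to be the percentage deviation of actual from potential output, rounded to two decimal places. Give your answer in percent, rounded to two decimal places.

4.45%

Output gap = 100 × (19626.6 − 20397.8) / 20397.8 = -3.78%.
i = 1.40 + 3.90 + 0.26 × (3.90 − 2.80) + 0.3 × (-3.78)
   = 1.40 + 3.9 + 0.286 − 1.134 = 4.45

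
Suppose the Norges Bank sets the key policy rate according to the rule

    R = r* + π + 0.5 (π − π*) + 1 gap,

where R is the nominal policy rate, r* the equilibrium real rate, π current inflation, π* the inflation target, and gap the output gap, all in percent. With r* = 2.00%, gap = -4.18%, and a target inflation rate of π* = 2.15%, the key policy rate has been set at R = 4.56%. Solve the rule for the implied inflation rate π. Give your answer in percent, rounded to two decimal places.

Collecting π: R = r* + (1 + 0.5) π − 0.5 π* + 1 gap
1.5 π = 4.56 − 2.00 + 0.5 × 2.15 − 1 × (-4.18) = 7.815
π = 7.815 / 1.5 = 5.21

5.21%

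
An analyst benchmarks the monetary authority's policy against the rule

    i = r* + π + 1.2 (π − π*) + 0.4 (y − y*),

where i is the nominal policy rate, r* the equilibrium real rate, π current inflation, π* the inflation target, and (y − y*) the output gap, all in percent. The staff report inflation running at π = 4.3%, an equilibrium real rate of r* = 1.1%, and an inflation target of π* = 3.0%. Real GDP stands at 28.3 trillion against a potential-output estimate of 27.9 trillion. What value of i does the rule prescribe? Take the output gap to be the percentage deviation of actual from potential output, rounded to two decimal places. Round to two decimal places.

7.53%

Output gap = 100 × (28.3 − 27.9) / 27.9 = 1.43%.
i = 1.10 + 4.30 + 1.2 × (4.30 − 3.00) + 0.4 × 1.43
   = 1.10 + 4.3 + 1.56 + 0.572 = 7.53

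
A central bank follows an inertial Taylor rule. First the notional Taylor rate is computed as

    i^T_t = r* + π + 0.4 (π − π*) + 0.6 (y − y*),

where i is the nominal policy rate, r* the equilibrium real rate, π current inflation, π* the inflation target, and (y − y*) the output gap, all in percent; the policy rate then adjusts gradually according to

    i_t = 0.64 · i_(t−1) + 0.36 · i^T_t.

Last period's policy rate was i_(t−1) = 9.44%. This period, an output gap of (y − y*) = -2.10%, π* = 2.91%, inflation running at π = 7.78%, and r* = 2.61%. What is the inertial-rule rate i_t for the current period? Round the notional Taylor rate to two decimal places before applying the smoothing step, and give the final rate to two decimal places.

i^T_t = 2.61 + 7.78 + 0.4 × (7.78 − 2.91) + 0.6 × (-2.10)
   = 2.61 + 7.78 + 1.948 − 1.26 = 11.08
i_t = 0.64 × 9.44 + 0.36 × 11.08 = 6.0416 + 3.9888 = 10.03

10.03%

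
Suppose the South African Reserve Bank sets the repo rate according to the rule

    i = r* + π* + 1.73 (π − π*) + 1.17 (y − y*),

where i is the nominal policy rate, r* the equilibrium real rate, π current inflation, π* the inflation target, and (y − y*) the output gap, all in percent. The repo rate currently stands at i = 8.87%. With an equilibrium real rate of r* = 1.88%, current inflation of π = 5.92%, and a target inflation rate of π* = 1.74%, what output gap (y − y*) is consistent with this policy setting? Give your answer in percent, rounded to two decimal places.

-1.69%

1.17 (y − y*) = 8.87 − 1.88 − 1.74 − 1.73 × (5.92 − 1.74) = -1.9814
(y − y*) = -1.9814 / 1.17 = -1.69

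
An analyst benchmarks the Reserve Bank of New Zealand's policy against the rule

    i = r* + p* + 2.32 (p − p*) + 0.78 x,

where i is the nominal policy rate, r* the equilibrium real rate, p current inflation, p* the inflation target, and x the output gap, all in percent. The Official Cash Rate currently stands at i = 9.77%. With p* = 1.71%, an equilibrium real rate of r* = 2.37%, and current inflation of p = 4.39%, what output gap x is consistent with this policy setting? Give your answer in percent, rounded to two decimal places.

0.78 x = 9.77 − 2.37 − 1.71 − 2.32 × (4.39 − 1.71) = -0.5276
x = -0.5276 / 0.78 = -0.68

-0.68%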